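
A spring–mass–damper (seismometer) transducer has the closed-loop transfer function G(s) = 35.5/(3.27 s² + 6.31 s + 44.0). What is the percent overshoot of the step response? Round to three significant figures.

Dividing through by 3.27: denominator becomes s² + 1.930 s + 13.46.
So ω_n = √13.46 = 3.67 rad/s and ζ = 1.930/(2·3.67) = 0.263.
%OS = 100 e^{−πζ/√(1−ζ²)} with ζ = 0.263 gives 42.5%.

%OS ≈ 42.5%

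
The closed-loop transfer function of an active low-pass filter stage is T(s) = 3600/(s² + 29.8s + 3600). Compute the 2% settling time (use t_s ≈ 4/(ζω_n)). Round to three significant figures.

t_s ≈ 0.268 s

ω_n = √3600 = 60.0 rad/s; ζ = 29.8/(2·60.0) = 0.248.
t_s ≈ 4/(ζω_n) = 4/(0.248·60.0) = 0.268 s.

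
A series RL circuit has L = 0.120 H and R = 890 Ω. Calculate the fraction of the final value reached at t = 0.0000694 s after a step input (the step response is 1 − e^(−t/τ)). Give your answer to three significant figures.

y/y_∞ ≈ 0.402

τ = L/R = 0.120/890 = 0.000135 s.
y(t)/y_∞ = 1 − e^(−t/τ) = 1 − e^(−0.0000694/0.000135) = 1 − e^(−0.515) = 0.402.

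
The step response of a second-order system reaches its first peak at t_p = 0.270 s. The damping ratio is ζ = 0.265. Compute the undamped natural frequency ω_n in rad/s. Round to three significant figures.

Peak time t_p = π/ω_d, so ω_d = π/t_p = π/0.270 = 11.6 rad/s.
ω_n = ω_d/√(1−ζ²) = 11.6/√0.930 = 12.1 rad/s.

ω_n ≈ 12.1 rad/s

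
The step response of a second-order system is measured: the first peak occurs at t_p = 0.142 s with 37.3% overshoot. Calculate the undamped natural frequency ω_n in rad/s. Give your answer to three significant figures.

From the overshoot, ζ = −ln(OS)/√(π²+ln²(OS)) = 0.300.
t_p = π/ω_d ⇒ ω_d = 22.1 rad/s; then ω_n = ω_d/√(1−ζ²) = 23.2 rad/s.

ω_n ≈ 23.2 rad/s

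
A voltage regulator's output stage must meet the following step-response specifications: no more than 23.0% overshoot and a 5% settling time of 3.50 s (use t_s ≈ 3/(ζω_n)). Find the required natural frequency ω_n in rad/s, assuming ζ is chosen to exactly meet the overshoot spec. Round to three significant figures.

From %OS = 100·exp(−πζ/√(1−ζ²)), invert to get ζ = −ln(OS)/√(π² + ln²(OS)) with OS = 0.230.
−ln 0.230 = 1.470, so ζ = 1.470/√(π² + 2.160) = 0.424.
Then ω_n = 3/(ζ t_s) = 3/(0.424 × 3.50) = 2.02 rad/s.

ω_n ≈ 2.02 rad/s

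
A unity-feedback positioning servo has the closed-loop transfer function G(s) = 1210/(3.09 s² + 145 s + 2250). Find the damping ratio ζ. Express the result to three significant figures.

Dividing through by 3.09: denominator becomes s² + 46.93 s + 728.2.
So ω_n = √728.2 = 27.0 rad/s and ζ = 46.93/(2·27.0) = 0.869.

ζ ≈ 0.869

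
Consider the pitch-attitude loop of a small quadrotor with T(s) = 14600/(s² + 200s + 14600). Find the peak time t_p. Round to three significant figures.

t_p ≈ 0.0463 s

ω_n = √14600 = 121 rad/s; ζ = 200/(2·121) = 0.828.
ω_d = 121·√(1 − 0.828²) = 67.8 rad/s. Then t_p = π/ω_d = 0.0463 s.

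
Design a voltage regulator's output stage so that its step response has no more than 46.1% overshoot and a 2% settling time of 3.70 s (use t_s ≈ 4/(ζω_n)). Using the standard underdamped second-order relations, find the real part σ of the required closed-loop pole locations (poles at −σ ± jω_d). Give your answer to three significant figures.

σ ≈ 1.08

The settling-time spec alone fixes σ = ζω_n = 4/t_s = 4/3.70 = 1.08.
(Overshoot then fixes ζ = 0.239 and hence ω_d = σ·√(1−ζ²)/ζ = 4.39 rad/s.)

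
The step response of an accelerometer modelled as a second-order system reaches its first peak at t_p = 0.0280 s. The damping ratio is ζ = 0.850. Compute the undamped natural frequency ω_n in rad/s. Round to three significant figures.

ω_n ≈ 213 rad/s

Peak time t_p = π/ω_d, so ω_d = π/t_p = π/0.0280 = 112 rad/s.
ω_n = ω_d/√(1−ζ²) = 112/√0.278 = 213 rad/s.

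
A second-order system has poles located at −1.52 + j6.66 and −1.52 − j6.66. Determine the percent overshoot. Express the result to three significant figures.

%OS ≈ 48.8%

With σ = 1.52, ω_d = 6.66: ω_n = √(σ²+ω_d²) = 6.83 rad/s, ζ = σ/ω_n = 0.223.
%OS = 100·exp(−πζ/√(1−ζ²)) = 48.8%.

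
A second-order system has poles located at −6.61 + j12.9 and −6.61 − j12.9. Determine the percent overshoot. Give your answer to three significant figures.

The poles are at −σ ± jω_d with σ = 6.61 and ω_d = 12.9, so ω_n = √(σ²+ω_d²) = 14.5 rad/s and ζ = σ/ω_n = 0.456.
Overshoot: exp(−π·0.456/√(1−0.456²)) = 0.200, i.e. 20.0%.

%OS ≈ 20.0%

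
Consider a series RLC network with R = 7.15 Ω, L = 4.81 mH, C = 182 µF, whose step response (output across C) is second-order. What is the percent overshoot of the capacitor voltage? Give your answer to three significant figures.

%OS ≈ 4.78%

For a series RLC circuit (capacitor voltage as output), ω_n = 1/√(LC) = 1/√(4.81 mH · 182 µF) = 1070 rad/s.
ζ = (R/2)·√(C/L) = (7.15/2)·√(182 µF/4.81 mH) = 0.695.
%OS = 100·exp(−πζ/√(1−ζ²)) = 4.78%.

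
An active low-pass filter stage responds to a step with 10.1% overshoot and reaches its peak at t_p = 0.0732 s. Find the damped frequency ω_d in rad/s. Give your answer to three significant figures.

t_p = π/ω_d, so ω_d = π/0.0732 = 42.9 rad/s.

ω_d ≈ 42.9 rad/s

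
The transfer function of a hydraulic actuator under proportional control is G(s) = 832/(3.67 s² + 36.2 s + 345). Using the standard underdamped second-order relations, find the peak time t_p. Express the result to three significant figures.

Dividing through by 3.67: denominator becomes s² + 9.864 s + 94.01.
So ω_n = √94.01 = 9.70 rad/s and ζ = 9.864/(2·9.70) = 0.509.
ω_d = ω_n√(1−ζ²) = 8.35 rad/s. t_p = π/ω_d = 0.376 s.

t_p ≈ 0.376 s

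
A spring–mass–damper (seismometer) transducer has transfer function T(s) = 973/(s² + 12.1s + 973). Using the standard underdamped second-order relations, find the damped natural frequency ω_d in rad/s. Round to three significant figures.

Matching coefficients with s² + 2ζω_n s + ω_n² gives ω_n² = 973 ⇒ ω_n = 31.2 rad/s, and ζ = 12.1/(2ω_n) = 0.194.
ω_d = 31.2·√(1 − 0.194²) = 30.6 rad/s.

ω_d ≈ 30.6 rad/s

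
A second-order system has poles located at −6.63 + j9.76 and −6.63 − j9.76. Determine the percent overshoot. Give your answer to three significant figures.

With σ = 6.63, ω_d = 9.76: ω_n = √(σ²+ω_d²) = 11.8 rad/s, ζ = σ/ω_n = 0.562.
Overshoot: exp(−π·0.562/√(1−0.562²)) = 0.118, i.e. 11.8%.

%OS ≈ 11.8%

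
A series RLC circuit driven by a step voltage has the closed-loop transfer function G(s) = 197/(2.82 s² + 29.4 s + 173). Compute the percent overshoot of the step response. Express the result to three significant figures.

Dividing through by 2.82: denominator becomes s² + 10.43 s + 61.35.
So ω_n = √61.35 = 7.83 rad/s and ζ = 10.43/(2·7.83) = 0.666.
%OS = 100 e^{−πζ/√(1−ζ²)} with ζ = 0.666 gives 6.07%.

%OS ≈ 6.07%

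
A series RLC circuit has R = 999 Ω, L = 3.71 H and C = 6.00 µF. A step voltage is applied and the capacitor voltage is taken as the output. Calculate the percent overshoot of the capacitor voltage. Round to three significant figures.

For a series RLC circuit (capacitor voltage as output), ω_n = 1/√(LC) = 1/√(3.71 H · 6.00 µF) = 212 rad/s.
ζ = (R/2)·√(C/L) = (999/2)·√(6.00 µF/3.71 H) = 0.635.
%OS = 100 e^{−πζ/√(1−ζ²)} with ζ = 0.635 gives 7.55%.

%OS ≈ 7.55%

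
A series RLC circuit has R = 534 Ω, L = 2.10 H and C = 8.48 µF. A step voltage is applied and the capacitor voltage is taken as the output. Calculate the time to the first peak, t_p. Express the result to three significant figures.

t_p ≈ 0.0157 s

For a series RLC circuit (capacitor voltage as output), ω_n = 1/√(LC) = 1/√(2.10 H · 8.48 µF) = 237 rad/s.
ζ = (R/2)·√(C/L) = (534/2)·√(8.48 µF/2.10 H) = 0.537.
The damped frequency ω_d = ω_n√(1−ζ²) = 200 rad/s. t_p = π/ω_d = 0.0157 s.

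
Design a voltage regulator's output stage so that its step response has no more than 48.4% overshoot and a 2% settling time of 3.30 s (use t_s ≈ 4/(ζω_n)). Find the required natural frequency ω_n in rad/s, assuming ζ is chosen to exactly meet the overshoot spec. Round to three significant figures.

ω_n ≈ 5.39 rad/s

From %OS = 100·exp(−πζ/√(1−ζ²)), invert to get ζ = −ln(OS)/√(π² + ln²(OS)) with OS = 0.484.
−ln 0.484 = 0.7257, so ζ = 0.7257/√(π² + 0.5266) = 0.225.
Then ω_n = 4/(ζ t_s) = 4/(0.225 × 3.30) = 5.39 rad/s.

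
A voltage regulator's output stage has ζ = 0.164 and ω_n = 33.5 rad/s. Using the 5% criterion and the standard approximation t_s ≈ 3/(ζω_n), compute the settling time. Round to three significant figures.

t_s ≈ 0.546 s

t_s ≈ 3/(ζω_n) = 3/(0.164 × 33.5) = 0.546 s.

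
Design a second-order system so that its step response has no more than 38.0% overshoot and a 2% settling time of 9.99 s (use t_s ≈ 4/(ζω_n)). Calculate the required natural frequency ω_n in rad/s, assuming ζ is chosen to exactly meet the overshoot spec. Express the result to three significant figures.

ω_n ≈ 1.36 rad/s

Inverting the overshoot relation: ζ = |ln 0.380|/√(π² + ln²0.380) = 0.294.
Then ω_n = 4/(ζ t_s) = 4/(0.294 × 9.99) = 1.36 rad/s.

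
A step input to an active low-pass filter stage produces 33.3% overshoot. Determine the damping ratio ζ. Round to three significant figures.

ζ = −ln(OS)/√(π² + (ln OS)²). With OS = 0.333, ln OS = −1.100 and ζ = 1.100/3.328 = 0.330.

ζ ≈ 0.330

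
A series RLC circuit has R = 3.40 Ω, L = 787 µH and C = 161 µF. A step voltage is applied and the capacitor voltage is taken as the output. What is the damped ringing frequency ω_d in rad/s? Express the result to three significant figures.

ω_d ≈ 1800 rad/s

For a series RLC circuit (capacitor voltage as output), ω_n = 1/√(LC) = 1/√(787 µH · 161 µF) = 2810 rad/s.
ζ = (R/2)·√(C/L) = (3.40/2)·√(161 µF/787 µH) = 0.769.
The damped frequency ω_d = ω_n√(1−ζ²) = 1800 rad/s.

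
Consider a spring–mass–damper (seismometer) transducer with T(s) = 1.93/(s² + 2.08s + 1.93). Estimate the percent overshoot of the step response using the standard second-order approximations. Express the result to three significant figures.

%OS ≈ 2.88%

Comparing the denominator to s² + 2ζω_n s + ω_n²: ω_n = √1.93 = 1.39 rad/s, and 2ζω_n = 2.08 so ζ = 2.08/(2·1.39) = 0.749.
%OS = 100 e^{−πζ/√(1−ζ²)} with ζ = 0.749 gives 2.88%.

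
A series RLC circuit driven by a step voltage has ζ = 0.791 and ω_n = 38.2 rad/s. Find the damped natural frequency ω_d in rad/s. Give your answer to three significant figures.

ω_d ≈ 23.4 rad/s

ω_d = ω_n√(1−ζ²) = 38.2·√0.374 = 23.4 rad/s.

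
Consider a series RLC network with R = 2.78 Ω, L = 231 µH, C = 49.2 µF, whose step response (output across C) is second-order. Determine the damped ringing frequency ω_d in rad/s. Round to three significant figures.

For a series RLC circuit (capacitor voltage as output), ω_n = 1/√(LC) = 1/√(231 µH · 49.2 µF) = 9380 rad/s.
ζ = (R/2)·√(C/L) = (2.78/2)·√(49.2 µF/231 µH) = 0.641.
The damped frequency ω_d = ω_n√(1−ζ²) = 7200 rad/s.

ω_d ≈ 7200 rad/s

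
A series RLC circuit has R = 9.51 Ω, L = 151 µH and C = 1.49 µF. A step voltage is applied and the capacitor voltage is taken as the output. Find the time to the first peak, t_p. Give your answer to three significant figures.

t_p ≈ 0.0000535 s

For a series RLC circuit (capacitor voltage as output), ω_n = 1/√(LC) = 1/√(151 µH · 1.49 µF) = 66700 rad/s.
ζ = (R/2)·√(C/L) = (9.51/2)·√(1.49 µF/151 µH) = 0.472.
ω_d = 66700·√(1 − 0.472²) = 58800 rad/s. t_p = π/ω_d = 0.0000535 s.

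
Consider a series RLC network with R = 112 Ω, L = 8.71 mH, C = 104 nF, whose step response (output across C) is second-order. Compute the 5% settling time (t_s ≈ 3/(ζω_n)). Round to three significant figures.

t_s ≈ 0.000467 s

For a series RLC circuit (capacitor voltage as output), ω_n = 1/√(LC) = 1/√(8.71 mH · 104 nF) = 33200 rad/s.
ζ = (R/2)·√(C/L) = (112/2)·√(104 nF/8.71 mH) = 0.194.
t_s ≈ 3/(ζω_n) = 0.000467 s.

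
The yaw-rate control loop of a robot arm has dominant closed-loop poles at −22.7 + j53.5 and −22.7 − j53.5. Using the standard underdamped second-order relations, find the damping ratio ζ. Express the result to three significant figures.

ζ ≈ 0.391

With σ = 22.7, ω_d = 53.5: ω_n = √(σ²+ω_d²) = 58.1 rad/s, ζ = σ/ω_n = 0.391.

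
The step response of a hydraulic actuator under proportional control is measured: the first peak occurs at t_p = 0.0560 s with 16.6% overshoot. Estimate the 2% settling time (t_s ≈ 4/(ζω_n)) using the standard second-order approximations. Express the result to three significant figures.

t_s ≈ 0.125 s

From the overshoot, ζ = −ln(OS)/√(π²+ln²(OS)) = 0.496.
From t_p = π/ω_d, ω_d = π/0.0560 = 56.1 rad/s, so ω_n = ω_d/√(1−ζ²) = 64.6 rad/s.
t_s ≈ 4/(ζω_n) = 4/(0.496·64.6) = 0.125 s.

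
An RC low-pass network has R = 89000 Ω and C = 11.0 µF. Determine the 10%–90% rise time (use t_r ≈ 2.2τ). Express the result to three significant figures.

t_r ≈ 2.15 s

τ = RC = 89000 × 11.0 µF = 0.979 s.
t_r ≈ 2.2τ = 2.15 s.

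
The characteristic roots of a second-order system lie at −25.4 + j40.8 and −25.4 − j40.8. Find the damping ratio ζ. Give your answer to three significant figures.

ζ ≈ 0.529

With σ = 25.4, ω_d = 40.8: ω_n = √(σ²+ω_d²) = 48.1 rad/s, ζ = σ/ω_n = 0.529.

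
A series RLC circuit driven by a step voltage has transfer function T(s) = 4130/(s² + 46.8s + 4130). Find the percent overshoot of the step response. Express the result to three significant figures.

%OS ≈ 29.3%

ω_n = √4130 = 64.3 rad/s; ζ = 46.8/(2·64.3) = 0.364.
%OS = 100·exp(−πζ/√(1−ζ²)) = 29.3%.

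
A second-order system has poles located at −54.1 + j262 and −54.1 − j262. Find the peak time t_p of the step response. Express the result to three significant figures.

t_p = π/ω_d with ω_d = 262 (the imaginary part), so t_p = 0.0120 s.

t_p ≈ 0.0120 s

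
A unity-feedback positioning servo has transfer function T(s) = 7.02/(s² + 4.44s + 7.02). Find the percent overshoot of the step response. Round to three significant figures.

%OS ≈ 0.805%

Matching coefficients with s² + 2ζω_n s + ω_n² gives ω_n² = 7.02 ⇒ ω_n = 2.65 rad/s, and ζ = 4.44/(2ω_n) = 0.838.
%OS = 100 e^{−πζ/√(1−ζ²)} with ζ = 0.838 gives 0.805%.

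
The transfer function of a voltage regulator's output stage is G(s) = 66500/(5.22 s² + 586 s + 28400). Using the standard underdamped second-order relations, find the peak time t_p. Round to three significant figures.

t_p ≈ 0.0656 s

Dividing through by 5.22: denominator becomes s² + 112.3 s + 5441.
So ω_n = √5441 = 73.8 rad/s and ζ = 112.3/(2·73.8) = 0.761.
ω_d = ω_n√(1−ζ²) = 47.9 rad/s. t_p = π/ω_d = 0.0656 s.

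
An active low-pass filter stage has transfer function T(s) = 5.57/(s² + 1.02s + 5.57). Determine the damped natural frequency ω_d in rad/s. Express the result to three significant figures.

Comparing the denominator to s² + 2ζω_n s + ω_n²: ω_n = √5.57 = 2.36 rad/s, and 2ζω_n = 1.02 so ζ = 1.02/(2·2.36) = 0.216.
ω_d = 2.36·√(1 − 0.216²) = 2.30 rad/s.

ω_d ≈ 2.30 rad/s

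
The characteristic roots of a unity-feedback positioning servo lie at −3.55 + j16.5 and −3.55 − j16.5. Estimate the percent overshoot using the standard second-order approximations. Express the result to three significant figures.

%OS ≈ 50.9%

|pole| = ω_n = √(3.55² + 16.5²) = 16.9 rad/s; ζ = cos θ = σ/ω_n = 0.210.
%OS = 100·exp(−πζ/√(1−ζ²)) = 50.9%.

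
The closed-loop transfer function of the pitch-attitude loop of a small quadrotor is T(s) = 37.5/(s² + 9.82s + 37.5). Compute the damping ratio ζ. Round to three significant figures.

Comparing the denominator to s² + 2ζω_n s + ω_n²: ω_n = √37.5 = 6.12 rad/s, and 2ζω_n = 9.82 so ζ = 9.82/(2·6.12) = 0.802.

ζ ≈ 0.802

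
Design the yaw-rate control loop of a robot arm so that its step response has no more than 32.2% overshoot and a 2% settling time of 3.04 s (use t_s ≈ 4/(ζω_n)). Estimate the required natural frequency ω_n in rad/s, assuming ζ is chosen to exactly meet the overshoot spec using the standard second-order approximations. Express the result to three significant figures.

ω_n ≈ 3.88 rad/s

From %OS = 100·exp(−πζ/√(1−ζ²)), invert to get ζ = −ln(OS)/√(π² + ln²(OS)) with OS = 0.322.
−ln 0.322 = 1.133, so ζ = 1.133/√(π² + 1.284) = 0.339.
Then ω_n = 4/(ζ t_s) = 4/(0.339 × 3.04) = 3.88 rad/s.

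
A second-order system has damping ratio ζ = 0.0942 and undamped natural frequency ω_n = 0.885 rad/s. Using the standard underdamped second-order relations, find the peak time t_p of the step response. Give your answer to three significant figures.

t_p ≈ 3.57 s

The damped frequency is ω_d = ω_n√(1−ζ²) = 0.885·√(1−0.00887) = 0.881 rad/s.
Peak time t_p = π/ω_d = π/0.881 = 3.57 s.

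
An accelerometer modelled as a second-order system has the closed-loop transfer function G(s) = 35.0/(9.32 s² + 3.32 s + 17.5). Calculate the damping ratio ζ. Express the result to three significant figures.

ζ ≈ 0.130

Dividing through by 9.32: denominator becomes s² + 0.3562 s + 1.878.
So ω_n = √1.878 = 1.37 rad/s and ζ = 0.3562/(2·1.37) = 0.130.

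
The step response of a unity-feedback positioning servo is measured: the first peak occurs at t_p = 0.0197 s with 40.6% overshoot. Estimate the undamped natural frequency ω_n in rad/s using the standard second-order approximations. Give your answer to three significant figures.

ω_n ≈ 166 rad/s

From the overshoot, ζ = −ln(OS)/√(π²+ln²(OS)) = 0.276.
t_p = π/ω_d ⇒ ω_d = 159 rad/s; then ω_n = ω_d/√(1−ζ²) = 166 rad/s.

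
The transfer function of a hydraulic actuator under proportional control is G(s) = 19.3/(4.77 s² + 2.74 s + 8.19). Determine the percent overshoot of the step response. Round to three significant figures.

%OS ≈ 49.4%

Dividing through by 4.77: denominator becomes s² + 0.5744 s + 1.717.
So ω_n = √1.717 = 1.31 rad/s and ζ = 0.5744/(2·1.31) = 0.219.
%OS = 100·exp(−πζ/√(1−ζ²)) = 49.4%.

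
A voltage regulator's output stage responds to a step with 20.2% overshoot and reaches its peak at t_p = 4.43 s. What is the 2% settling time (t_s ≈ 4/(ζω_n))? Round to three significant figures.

t_s ≈ 11.1 s

ζ from %OS: ζ = |ln 0.202|/√(π²+ln²0.202) = 0.454.
From t_p = π/ω_d, ω_d = π/4.43 = 0.709 rad/s, so ω_n = ω_d/√(1−ζ²) = 0.796 rad/s.
t_s ≈ 4/(ζω_n) = 4/(0.454·0.796) = 11.1 s.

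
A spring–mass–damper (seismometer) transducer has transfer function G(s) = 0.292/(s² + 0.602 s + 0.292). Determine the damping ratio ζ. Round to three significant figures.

ζ ≈ 0.557

ω_n = √0.292 = 0.540 rad/s; ζ = 0.602/(2·0.540) = 0.557.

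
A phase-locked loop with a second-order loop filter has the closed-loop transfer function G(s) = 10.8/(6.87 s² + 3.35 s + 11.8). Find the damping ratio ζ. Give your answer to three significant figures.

ζ ≈ 0.186

Dividing through by 6.87: denominator becomes s² + 0.4876 s + 1.718.
So ω_n = √1.718 = 1.31 rad/s and ζ = 0.4876/(2·1.31) = 0.186.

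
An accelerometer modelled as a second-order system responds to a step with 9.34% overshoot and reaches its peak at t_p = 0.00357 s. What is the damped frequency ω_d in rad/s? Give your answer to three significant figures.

t_p = π/ω_d, so ω_d = π/0.00357 = 880 rad/s.

ω_d ≈ 880 rad/s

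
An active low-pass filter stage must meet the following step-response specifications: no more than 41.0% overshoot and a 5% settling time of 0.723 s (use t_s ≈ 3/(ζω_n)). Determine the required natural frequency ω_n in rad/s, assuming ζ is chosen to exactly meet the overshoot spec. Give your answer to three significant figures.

ω_n ≈ 15.2 rad/s

ζ = −ln(OS)/√(π² + (ln OS)²). With OS = 0.410, ln OS = −0.8916 and ζ = 0.8916/3.266 = 0.273.
Then ω_n = 3/(ζ t_s) = 3/(0.273 × 0.723) = 15.2 rad/s.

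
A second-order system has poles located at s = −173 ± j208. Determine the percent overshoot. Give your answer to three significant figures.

%OS ≈ 7.33%

|pole| = ω_n = √(173² + 208²) = 271 rad/s; ζ = cos θ = σ/ω_n = 0.639.
%OS = 100·exp(−πζ/√(1−ζ²)) = 7.33%.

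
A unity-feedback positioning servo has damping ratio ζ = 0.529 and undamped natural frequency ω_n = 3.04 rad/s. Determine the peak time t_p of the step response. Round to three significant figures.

The damped frequency is ω_d = ω_n√(1−ζ²) = 3.04·√(1−0.280) = 2.58 rad/s.
Peak time t_p = π/ω_d = π/2.58 = 1.22 s.

t_p ≈ 1.22 s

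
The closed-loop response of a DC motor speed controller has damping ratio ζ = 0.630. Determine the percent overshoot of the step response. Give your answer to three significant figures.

%OS ≈ 7.82%

For an underdamped second-order system, %OS = 100·exp(−πζ/√(1−ζ²)).
πζ/√(1−ζ²) = π·0.630/√(1−0.397) = 2.549, so %OS = 100·e^(−2.549) = 7.82%.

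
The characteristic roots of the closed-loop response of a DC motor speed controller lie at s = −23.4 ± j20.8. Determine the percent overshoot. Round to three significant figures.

%OS ≈ 2.92%

With σ = 23.4, ω_d = 20.8: ω_n = √(σ²+ω_d²) = 31.3 rad/s, ζ = σ/ω_n = 0.747.
%OS = 100·exp(−πζ/√(1−ζ²)) = 2.92%.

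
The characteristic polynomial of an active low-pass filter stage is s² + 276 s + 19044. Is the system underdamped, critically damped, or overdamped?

critically damped

a² − 4b = 276² − 4·19044 = 0 (repeated real root); the system is critically damped.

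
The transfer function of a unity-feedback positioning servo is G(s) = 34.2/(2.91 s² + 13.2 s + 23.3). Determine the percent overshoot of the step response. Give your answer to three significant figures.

Dividing through by 2.91: denominator becomes s² + 4.536 s + 8.007.
So ω_n = √8.007 = 2.83 rad/s and ζ = 4.536/(2·2.83) = 0.802.
Overshoot: exp(−π·0.802/√(1−0.802²)) = 0.0148, i.e. 1.48%.

%OS ≈ 1.48%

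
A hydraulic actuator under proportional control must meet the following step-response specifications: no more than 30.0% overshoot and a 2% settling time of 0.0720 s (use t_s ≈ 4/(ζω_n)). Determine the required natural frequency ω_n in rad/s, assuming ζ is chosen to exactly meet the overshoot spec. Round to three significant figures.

From %OS = 100·exp(−πζ/√(1−ζ²)), invert to get ζ = −ln(OS)/√(π² + ln²(OS)) with OS = 0.300.
−ln 0.300 = 1.204, so ζ = 1.204/√(π² + 1.450) = 0.358.
Then ω_n = 4/(ζ t_s) = 4/(0.358 × 0.0720) = 155 rad/s.

ω_n ≈ 155 rad/s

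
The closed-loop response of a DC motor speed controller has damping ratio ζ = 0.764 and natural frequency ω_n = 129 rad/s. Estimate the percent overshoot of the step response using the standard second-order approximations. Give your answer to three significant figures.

%OS ≈ 2.42%

For an underdamped second-order system, %OS = 100·exp(−πζ/√(1−ζ²)).
πζ/√(1−ζ²) = π·0.764/√(1−0.584) = 3.720, so %OS = 100·e^(−3.720) = 2.42%.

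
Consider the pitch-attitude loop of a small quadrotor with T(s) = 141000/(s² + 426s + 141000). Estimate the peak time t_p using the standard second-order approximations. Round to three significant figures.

t_p ≈ 0.0102 s

Matching coefficients with s² + 2ζω_n s + ω_n² gives ω_n² = 141000 ⇒ ω_n = 375 rad/s, and ζ = 426/(2ω_n) = 0.567.
ω_d = ω_n√(1−ζ²) = 309 rad/s. Then t_p = π/ω_d = 0.0102 s.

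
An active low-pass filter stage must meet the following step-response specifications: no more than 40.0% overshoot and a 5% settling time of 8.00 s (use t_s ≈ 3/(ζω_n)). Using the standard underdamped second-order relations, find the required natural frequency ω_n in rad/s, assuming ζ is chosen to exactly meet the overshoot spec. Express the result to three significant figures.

ω_n ≈ 1.34 rad/s

From %OS = 100·exp(−πζ/√(1−ζ²)), invert to get ζ = −ln(OS)/√(π² + ln²(OS)) with OS = 0.400.
−ln 0.400 = 0.9163, so ζ = 0.9163/√(π² + 0.8396) = 0.280.
From t_s ≈ 3/(ζω_n): ω_n = 3/(ζ·t_s) = 3/(0.280·8.00) = 1.34 rad/s.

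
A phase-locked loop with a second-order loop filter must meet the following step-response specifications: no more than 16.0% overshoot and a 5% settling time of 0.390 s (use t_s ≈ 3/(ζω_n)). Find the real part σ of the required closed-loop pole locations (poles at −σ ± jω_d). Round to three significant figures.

σ ≈ 7.69

The settling-time spec alone fixes σ = ζω_n = 3/t_s = 3/0.390 = 7.69.
(Overshoot then fixes ζ = 0.504 and hence ω_d = σ·√(1−ζ²)/ζ = 13.2 rad/s.)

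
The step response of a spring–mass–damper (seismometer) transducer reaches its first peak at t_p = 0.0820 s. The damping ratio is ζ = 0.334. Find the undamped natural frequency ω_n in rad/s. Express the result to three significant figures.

ω_n ≈ 40.6 rad/s

Peak time t_p = π/ω_d, so ω_d = π/t_p = π/0.0820 = 38.3 rad/s.
ω_n = ω_d/√(1−ζ²) = 38.3/√0.888 = 40.6 rad/s.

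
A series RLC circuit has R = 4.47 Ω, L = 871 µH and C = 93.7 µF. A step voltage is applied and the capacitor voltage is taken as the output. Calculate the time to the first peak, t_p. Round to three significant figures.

t_p ≈ 0.00132 s

For a series RLC circuit (capacitor voltage as output), ω_n = 1/√(LC) = 1/√(871 µH · 93.7 µF) = 3500 rad/s.
ζ = (R/2)·√(C/L) = (4.47/2)·√(93.7 µF/871 µH) = 0.733.
The damped frequency ω_d = ω_n√(1−ζ²) = 2380 rad/s. t_p = π/ω_d = 0.00132 s.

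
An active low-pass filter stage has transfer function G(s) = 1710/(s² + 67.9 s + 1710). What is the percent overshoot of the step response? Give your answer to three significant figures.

%OS ≈ 1.09%

ω_n = √1710 = 41.4 rad/s; ζ = 67.9/(2·41.4) = 0.821.
Overshoot: exp(−π·0.821/√(1−0.821²)) = 0.0109, i.e. 1.09%.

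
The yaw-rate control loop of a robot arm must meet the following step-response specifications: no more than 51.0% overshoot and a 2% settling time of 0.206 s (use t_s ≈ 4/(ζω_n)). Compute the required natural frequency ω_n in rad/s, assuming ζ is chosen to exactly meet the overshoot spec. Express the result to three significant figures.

From %OS = 100·exp(−πζ/√(1−ζ²)), invert to get ζ = −ln(OS)/√(π² + ln²(OS)) with OS = 0.510.
−ln 0.510 = 0.6733, so ζ = 0.6733/√(π² + 0.4534) = 0.210.
Then ω_n = 4/(ζ t_s) = 4/(0.210 × 0.206) = 92.7 rad/s.

ω_n ≈ 92.7 rad/s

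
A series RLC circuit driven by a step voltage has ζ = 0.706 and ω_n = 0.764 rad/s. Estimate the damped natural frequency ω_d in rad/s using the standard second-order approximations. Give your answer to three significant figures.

ω_d = ω_n√(1−ζ²) = 0.764·√0.502 = 0.541 rad/s.

ω_d ≈ 0.541 rad/s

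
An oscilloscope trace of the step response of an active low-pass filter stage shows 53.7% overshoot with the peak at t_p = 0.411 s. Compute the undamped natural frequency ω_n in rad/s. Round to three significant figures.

ω_n ≈ 7.79 rad/s

ζ from %OS: ζ = |ln 0.537|/√(π²+ln²0.537) = 0.194.
t_p = π/ω_d ⇒ ω_d = 7.64 rad/s; then ω_n = ω_d/√(1−ζ²) = 7.79 rad/s.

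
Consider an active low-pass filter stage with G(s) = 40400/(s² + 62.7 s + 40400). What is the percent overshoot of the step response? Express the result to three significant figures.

Matching coefficients with s² + 2ζω_n s + ω_n² gives ω_n² = 40400 ⇒ ω_n = 201 rad/s, and ζ = 62.7/(2ω_n) = 0.156.
%OS = 100 e^{−πζ/√(1−ζ²)} with ζ = 0.156 gives 60.9%.

%OS ≈ 60.9%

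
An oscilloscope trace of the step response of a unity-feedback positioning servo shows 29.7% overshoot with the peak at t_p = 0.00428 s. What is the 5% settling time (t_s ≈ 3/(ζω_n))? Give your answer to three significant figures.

t_s ≈ 0.0106 s

The overshoot fixes ζ = −ln(OS)/√(π²+ln²(OS)) = 0.360.
From t_p = π/ω_d, ω_d = π/0.00428 = 734 rad/s, so ω_n = ω_d/√(1−ζ²) = 787 rad/s.
t_s ≈ 3/(ζω_n) = 3/(0.360·787) = 0.0106 s.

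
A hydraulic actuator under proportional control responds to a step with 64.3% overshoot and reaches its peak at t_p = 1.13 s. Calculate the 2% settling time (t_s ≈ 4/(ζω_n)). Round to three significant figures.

ζ from %OS: ζ = |ln 0.643|/√(π²+ln²0.643) = 0.139.
From t_p = π/ω_d, ω_d = π/1.13 = 2.78 rad/s, so ω_n = ω_d/√(1−ζ²) = 2.81 rad/s.
t_s ≈ 4/(ζω_n) = 4/(0.139·2.81) = 10.2 s.

t_s ≈ 10.2 s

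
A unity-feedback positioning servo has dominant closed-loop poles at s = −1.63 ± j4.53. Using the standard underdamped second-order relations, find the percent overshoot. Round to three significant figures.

%OS ≈ 32.3%

|pole| = ω_n = √(1.63² + 4.53²) = 4.81 rad/s; ζ = cos θ = σ/ω_n = 0.339.
%OS = 100·exp(−πζ/√(1−ζ²)) = 32.3%.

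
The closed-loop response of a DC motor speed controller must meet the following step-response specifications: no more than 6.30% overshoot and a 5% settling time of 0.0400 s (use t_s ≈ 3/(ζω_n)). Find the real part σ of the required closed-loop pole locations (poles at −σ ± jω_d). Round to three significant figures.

The settling-time spec alone fixes σ = ζω_n = 3/t_s = 3/0.0400 = 75.0.
(Overshoot then fixes ζ = 0.661 and hence ω_d = σ·√(1−ζ²)/ζ = 85.2 rad/s.)

σ ≈ 75.0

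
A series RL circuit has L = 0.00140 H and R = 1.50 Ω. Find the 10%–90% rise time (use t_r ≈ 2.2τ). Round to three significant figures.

τ = L/R = 0.00140/1.50 = 0.000933 s.
t_r ≈ 2.2τ = 0.00205 s.

t_r ≈ 0.00205 s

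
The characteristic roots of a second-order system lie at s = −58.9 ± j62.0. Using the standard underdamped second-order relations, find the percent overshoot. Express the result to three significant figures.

%OS ≈ 5.06%

With σ = 58.9, ω_d = 62.0: ω_n = √(σ²+ω_d²) = 85.5 rad/s, ζ = σ/ω_n = 0.689.
%OS = 100 e^{−πζ/√(1−ζ²)} with ζ = 0.689 gives 5.06%.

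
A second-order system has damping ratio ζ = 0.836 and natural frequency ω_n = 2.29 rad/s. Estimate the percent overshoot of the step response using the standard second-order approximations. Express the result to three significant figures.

For an underdamped second-order system, %OS = 100·exp(−πζ/√(1−ζ²)).
πζ/√(1−ζ²) = π·0.836/√(1−0.699) = 4.786, so %OS = 100·e^(−4.786) = 0.834%.

%OS ≈ 0.834%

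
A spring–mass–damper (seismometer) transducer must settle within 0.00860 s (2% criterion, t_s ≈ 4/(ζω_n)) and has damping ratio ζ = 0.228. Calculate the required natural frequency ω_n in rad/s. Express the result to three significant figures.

Rearranging t_s ≈ 4/(ζω_n) gives ω_n = 4/(ζ·t_s) = 4/(0.228 × 0.00860) = 2040 rad/s.

ω_n ≈ 2040 rad/s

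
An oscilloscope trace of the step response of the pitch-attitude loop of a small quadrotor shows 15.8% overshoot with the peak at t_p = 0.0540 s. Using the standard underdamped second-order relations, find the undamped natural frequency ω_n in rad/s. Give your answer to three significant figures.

ω_n ≈ 67.5 rad/s

ζ from %OS: ζ = |ln 0.158|/√(π²+ln²0.158) = 0.506.
From t_p = π/ω_d, ω_d = π/0.0540 = 58.2 rad/s, so ω_n = ω_d/√(1−ζ²) = 67.5 rad/s.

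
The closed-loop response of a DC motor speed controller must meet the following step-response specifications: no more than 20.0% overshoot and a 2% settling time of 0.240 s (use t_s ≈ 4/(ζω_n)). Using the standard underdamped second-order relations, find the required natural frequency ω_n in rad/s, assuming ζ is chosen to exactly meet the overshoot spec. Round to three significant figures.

From %OS = 100·exp(−πζ/√(1−ζ²)), invert to get ζ = −ln(OS)/√(π² + ln²(OS)) with OS = 0.200.
−ln 0.200 = 1.609, so ζ = 1.609/√(π² + 2.590) = 0.456.
Then ω_n = 4/(ζ t_s) = 4/(0.456 × 0.240) = 36.6 rad/s.

ω_n ≈ 36.6 rad/s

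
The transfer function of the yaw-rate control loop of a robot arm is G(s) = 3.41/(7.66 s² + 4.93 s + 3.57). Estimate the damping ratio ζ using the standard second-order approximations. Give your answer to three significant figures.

Dividing through by 7.66: denominator becomes s² + 0.6436 s + 0.4661.
So ω_n = √0.4661 = 0.683 rad/s and ζ = 0.6436/(2·0.683) = 0.471.

ζ ≈ 0.471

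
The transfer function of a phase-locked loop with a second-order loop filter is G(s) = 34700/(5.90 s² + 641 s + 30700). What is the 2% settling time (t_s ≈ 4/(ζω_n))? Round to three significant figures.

Dividing through by 5.90: denominator becomes s² + 108.6 s + 5203.
So ω_n = √5203 = 72.1 rad/s and ζ = 108.6/(2·72.1) = 0.753.
t_s ≈ 4/(ζω_n) = 0.0736 s.

t_s ≈ 0.0736 s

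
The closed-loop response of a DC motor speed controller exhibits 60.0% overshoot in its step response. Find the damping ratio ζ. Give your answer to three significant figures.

ζ = −ln(OS)/√(π² + (ln OS)²). With OS = 0.600, ln OS = −0.5108 and ζ = 0.5108/3.183 = 0.160.

ζ ≈ 0.160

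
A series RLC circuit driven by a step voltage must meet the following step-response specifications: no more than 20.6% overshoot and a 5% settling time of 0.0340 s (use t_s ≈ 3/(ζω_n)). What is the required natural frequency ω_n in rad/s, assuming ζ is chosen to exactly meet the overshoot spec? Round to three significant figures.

ω_n ≈ 196 rad/s

From %OS = 100·exp(−πζ/√(1−ζ²)), invert to get ζ = −ln(OS)/√(π² + ln²(OS)) with OS = 0.206.
−ln 0.206 = 1.580, so ζ = 1.580/√(π² + 2.496) = 0.449.
Then ω_n = 3/(ζ t_s) = 3/(0.449 × 0.0340) = 196 rad/s.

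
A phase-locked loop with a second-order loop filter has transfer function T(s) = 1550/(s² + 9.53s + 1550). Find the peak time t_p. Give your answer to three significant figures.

Comparing the denominator to s² + 2ζω_n s + ω_n²: ω_n = √1550 = 39.4 rad/s, and 2ζω_n = 9.53 so ζ = 9.53/(2·39.4) = 0.121.
ω_d = ω_n√(1−ζ²) = 39.1 rad/s. Then t_p = π/ω_d = 0.0804 s.

t_p ≈ 0.0804 s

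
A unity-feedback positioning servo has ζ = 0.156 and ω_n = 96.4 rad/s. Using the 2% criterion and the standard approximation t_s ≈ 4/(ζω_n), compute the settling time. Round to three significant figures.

t_s ≈ 4/(ζω_n) = 4/(0.156 × 96.4) = 0.266 s.

t_s ≈ 0.266 s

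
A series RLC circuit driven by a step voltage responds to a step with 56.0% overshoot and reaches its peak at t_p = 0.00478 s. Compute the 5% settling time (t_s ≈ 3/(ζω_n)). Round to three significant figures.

t_s ≈ 0.0247 s

From the overshoot, ζ = −ln(OS)/√(π²+ln²(OS)) = 0.181.
From t_p = π/ω_d, ω_d = π/0.00478 = 657 rad/s, so ω_n = ω_d/√(1−ζ²) = 668 rad/s.
t_s ≈ 3/(ζω_n) = 3/(0.181·668) = 0.0247 s.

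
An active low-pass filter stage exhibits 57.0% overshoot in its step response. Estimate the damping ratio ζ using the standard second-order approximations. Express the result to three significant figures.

ζ ≈ 0.176

Inverting the overshoot relation: ζ = |ln 0.570|/√(π² + ln²0.570) = 0.176.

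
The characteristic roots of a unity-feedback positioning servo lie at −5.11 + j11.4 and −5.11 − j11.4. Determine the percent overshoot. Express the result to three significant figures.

%OS ≈ 24.5%

With σ = 5.11, ω_d = 11.4: ω_n = √(σ²+ω_d²) = 12.5 rad/s, ζ = σ/ω_n = 0.409.
%OS = 100 e^{−πζ/√(1−ζ²)} with ζ = 0.409 gives 24.5%.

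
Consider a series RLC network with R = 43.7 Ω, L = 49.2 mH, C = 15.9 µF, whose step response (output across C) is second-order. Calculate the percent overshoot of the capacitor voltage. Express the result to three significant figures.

%OS ≈ 26.1%

For a series RLC circuit (capacitor voltage as output), ω_n = 1/√(LC) = 1/√(49.2 mH · 15.9 µF) = 1130 rad/s.
ζ = (R/2)·√(C/L) = (43.7/2)·√(15.9 µF/49.2 mH) = 0.393.
%OS = 100 e^{−πζ/√(1−ζ²)} with ζ = 0.393 gives 26.1%.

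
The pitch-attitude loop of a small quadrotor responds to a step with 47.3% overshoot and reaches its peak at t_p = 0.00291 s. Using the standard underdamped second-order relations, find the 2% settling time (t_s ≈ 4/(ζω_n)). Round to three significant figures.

t_s ≈ 0.0155 s

The overshoot fixes ζ = −ln(OS)/√(π²+ln²(OS)) = 0.232.
From t_p = π/ω_d, ω_d = π/0.00291 = 1080 rad/s, so ω_n = ω_d/√(1−ζ²) = 1110 rad/s.
t_s ≈ 4/(ζω_n) = 4/(0.232·1110) = 0.0155 s.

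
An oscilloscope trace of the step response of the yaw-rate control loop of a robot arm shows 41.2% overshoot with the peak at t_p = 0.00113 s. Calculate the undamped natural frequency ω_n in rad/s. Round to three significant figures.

The overshoot fixes ζ = −ln(OS)/√(π²+ln²(OS)) = 0.272.
From t_p = π/ω_d, ω_d = π/0.00113 = 2780 rad/s, so ω_n = ω_d/√(1−ζ²) = 2890 rad/s.

ω_n ≈ 2890 rad/s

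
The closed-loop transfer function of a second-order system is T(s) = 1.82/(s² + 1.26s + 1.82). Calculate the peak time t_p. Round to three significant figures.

Comparing the denominator to s² + 2ζω_n s + ω_n²: ω_n = √1.82 = 1.35 rad/s, and 2ζω_n = 1.26 so ζ = 1.26/(2·1.35) = 0.467.
The damped frequency ω_d = ω_n√(1−ζ²) = 1.19 rad/s. Then t_p = π/ω_d = 2.63 s.

t_p ≈ 2.63 s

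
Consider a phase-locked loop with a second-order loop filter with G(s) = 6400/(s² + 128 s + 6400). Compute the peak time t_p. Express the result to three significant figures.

Comparing the denominator to s² + 2ζω_n s + ω_n²: ω_n = √6400 = 80.0 rad/s, and 2ζω_n = 128 so ζ = 128/(2·80.0) = 0.800.
The damped frequency ω_d = ω_n√(1−ζ²) = 48.0 rad/s. Then t_p = π/ω_d = 0.0654 s.

t_p ≈ 0.0654 s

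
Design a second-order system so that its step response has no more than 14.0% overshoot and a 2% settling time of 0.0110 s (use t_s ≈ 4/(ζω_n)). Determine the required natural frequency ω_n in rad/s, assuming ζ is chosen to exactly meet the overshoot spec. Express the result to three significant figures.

ζ = −ln(OS)/√(π² + (ln OS)²). With OS = 0.140, ln OS = −1.966 and ζ = 1.966/3.706 = 0.531.
Then ω_n = 4/(ζ t_s) = 4/(0.531 × 0.0110) = 685 rad/s.

ω_n ≈ 685 rad/s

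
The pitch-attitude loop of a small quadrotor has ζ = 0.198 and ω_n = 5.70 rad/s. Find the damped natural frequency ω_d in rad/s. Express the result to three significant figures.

ω_d = ω_n√(1−ζ²) = 5.70·√0.961 = 5.59 rad/s.

ω_d ≈ 5.59 rad/s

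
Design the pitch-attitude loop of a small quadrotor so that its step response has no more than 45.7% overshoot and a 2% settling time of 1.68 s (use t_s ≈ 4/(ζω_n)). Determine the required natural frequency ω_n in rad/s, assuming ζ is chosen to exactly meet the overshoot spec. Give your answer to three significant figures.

ω_n ≈ 9.84 rad/s

Inverting the overshoot relation: ζ = |ln 0.457|/√(π² + ln²0.457) = 0.242.
Then ω_n = 4/(ζ t_s) = 4/(0.242 × 1.68) = 9.84 rad/s.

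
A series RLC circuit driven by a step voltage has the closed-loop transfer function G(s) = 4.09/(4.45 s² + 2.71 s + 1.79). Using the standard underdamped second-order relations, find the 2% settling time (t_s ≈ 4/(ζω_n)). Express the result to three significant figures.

t_s ≈ 13.1 s

Dividing through by 4.45: denominator becomes s² + 0.6090 s + 0.4022.
So ω_n = √0.4022 = 0.634 rad/s and ζ = 0.6090/(2·0.634) = 0.480.
t_s ≈ 4/(ζω_n) = 13.1 s.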